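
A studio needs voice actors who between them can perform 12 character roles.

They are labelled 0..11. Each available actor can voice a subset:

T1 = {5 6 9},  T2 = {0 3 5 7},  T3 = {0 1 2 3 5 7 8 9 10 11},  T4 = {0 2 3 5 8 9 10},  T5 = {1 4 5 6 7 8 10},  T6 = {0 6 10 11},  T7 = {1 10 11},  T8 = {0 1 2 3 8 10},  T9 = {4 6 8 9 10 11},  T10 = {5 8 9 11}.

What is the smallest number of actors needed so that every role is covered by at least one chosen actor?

2

T3 and T9 together: T3 ∪ T9 = {0, 1, 2, 3, 4, 5, 6, 7, 8, 9, 10, 11} — every role is covered.
No single actor has all 12 roles (the largest, T3, has 10), so 2 is optimal.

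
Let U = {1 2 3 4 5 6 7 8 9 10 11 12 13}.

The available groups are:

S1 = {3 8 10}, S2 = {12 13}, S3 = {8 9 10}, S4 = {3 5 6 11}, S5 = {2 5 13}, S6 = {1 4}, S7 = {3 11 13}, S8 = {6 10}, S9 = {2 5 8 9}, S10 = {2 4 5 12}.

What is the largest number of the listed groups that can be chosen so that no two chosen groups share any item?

4

S2, S3, S4, S6 are pairwise disjoint (S2={12,13}; S3={8,9,10}; S4={3,5,6,11}; S6={1,4}).
Every remaining group overlaps one of these, and no 5 of the listed groups are pairwise disjoint, so 4 is the maximum.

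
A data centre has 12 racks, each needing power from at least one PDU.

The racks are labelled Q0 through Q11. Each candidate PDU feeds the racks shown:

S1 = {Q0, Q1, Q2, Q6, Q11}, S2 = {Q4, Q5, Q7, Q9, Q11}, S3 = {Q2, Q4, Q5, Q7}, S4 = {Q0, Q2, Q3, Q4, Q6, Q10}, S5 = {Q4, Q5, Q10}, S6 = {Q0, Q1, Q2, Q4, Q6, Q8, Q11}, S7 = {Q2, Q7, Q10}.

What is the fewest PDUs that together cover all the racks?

Take {S2, S4, S6}. Their union is {Q0, Q1, Q2, Q3, Q4, Q5, Q6, Q7, Q8, Q9, Q10, Q11}, which is all 12 racks.
Only S4 contains Q3, so S4 is forced; the remaining 6 racks need at least 2 more PDUs (each remaining PDU adds at most 4) — so at least 3 PDUs are needed, and 3 is optimal.

3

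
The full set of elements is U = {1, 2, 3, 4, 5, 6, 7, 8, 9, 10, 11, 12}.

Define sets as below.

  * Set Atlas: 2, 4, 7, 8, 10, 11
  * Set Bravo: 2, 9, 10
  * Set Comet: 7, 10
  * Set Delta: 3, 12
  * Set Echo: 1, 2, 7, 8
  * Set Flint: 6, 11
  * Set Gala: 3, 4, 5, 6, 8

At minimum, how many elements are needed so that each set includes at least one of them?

Take H = {2, 6, 7, 12}. Each listed set contains at least one of these, so H is a hitting set of size 4.
No choice of 3 elements meets every set, so 4 is the minimum.

4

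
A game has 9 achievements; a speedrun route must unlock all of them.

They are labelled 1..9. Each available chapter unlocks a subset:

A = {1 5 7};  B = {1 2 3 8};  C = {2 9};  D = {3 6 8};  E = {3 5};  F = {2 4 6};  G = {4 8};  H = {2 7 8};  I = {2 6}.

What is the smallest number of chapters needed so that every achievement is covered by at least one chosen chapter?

Take {A, C, D, F}. Their union is {1, 2, 3, 4, 5, 6, 7, 8, 9}, which is all 9 achievements.
Only C contains 9, so C is forced; the remaining 7 achievements need at least 3 more chapters (each remaining chapter adds at most 3) — so at least 4 chapters are needed, and 4 is optimal.

4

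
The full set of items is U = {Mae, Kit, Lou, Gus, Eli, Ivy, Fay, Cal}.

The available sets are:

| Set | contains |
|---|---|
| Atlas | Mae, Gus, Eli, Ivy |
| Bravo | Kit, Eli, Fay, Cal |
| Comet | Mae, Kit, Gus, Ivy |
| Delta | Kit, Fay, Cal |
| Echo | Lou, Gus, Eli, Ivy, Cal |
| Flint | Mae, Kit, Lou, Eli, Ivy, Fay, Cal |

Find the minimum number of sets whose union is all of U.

2

Echo and Flint cover everything between them: the union {Mae, Kit, Lou, Gus, Eli, Ivy, Fay, Cal} is all of U.
No single set has all 8 items (the largest, Flint, has 7), so 2 is optimal.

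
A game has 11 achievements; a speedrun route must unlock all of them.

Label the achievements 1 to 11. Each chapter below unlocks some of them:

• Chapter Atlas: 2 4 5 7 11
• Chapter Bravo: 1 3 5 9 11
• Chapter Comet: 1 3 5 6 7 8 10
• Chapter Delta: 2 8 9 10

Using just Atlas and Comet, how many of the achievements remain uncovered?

1

Union of Atlas, Comet = {1, 2, 3, 4, 5, 6, 7, 8, 10, 11}.
Not covered: 9 — 1 achievement.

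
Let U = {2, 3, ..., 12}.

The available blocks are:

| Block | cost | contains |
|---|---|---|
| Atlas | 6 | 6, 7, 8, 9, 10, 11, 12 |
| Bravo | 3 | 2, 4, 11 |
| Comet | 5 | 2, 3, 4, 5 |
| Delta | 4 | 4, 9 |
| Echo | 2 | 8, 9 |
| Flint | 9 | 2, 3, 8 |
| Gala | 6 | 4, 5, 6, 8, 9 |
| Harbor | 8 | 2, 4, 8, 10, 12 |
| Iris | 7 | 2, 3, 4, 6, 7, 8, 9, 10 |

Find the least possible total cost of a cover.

Atlas, Comet together cover every item (Atlas ∪ Comet = {2, 3, 4, 5, 6, 7, 8, 9, 10, 11, 12}); total cost 6 + 5 = 11.
No covering selection has total cost below 11.

11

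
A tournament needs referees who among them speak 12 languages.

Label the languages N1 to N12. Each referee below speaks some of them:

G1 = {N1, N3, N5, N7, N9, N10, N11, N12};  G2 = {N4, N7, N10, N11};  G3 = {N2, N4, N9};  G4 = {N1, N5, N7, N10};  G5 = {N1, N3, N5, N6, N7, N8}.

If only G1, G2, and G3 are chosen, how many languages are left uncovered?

Union of G1, G2, G3 = {N1, N2, N3, N4, N5, N7, N9, N10, N11, N12}.
Not covered: N6, N8 — 2 languages.

2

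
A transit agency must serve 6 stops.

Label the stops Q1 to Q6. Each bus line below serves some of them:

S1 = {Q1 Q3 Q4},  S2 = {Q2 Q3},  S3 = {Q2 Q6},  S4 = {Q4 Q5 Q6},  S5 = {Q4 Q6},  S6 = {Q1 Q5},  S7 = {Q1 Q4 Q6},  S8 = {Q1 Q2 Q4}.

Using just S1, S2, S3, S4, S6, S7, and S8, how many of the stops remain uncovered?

0

Union of S1, S2, S3, S4, S6, S7, S8 = {Q1, Q2, Q3, Q4, Q5, Q6} — that's every stop, so 0 are uncovered.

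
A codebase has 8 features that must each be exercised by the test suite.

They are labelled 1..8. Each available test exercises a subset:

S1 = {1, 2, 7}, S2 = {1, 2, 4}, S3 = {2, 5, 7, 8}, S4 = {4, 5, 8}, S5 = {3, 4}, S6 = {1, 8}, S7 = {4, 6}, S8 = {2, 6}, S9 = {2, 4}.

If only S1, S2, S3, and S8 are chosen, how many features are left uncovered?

Union of S1, S2, S3, S8 = {1, 2, 4, 5, 6, 7, 8}.
Not covered: 3 — 1 feature.

1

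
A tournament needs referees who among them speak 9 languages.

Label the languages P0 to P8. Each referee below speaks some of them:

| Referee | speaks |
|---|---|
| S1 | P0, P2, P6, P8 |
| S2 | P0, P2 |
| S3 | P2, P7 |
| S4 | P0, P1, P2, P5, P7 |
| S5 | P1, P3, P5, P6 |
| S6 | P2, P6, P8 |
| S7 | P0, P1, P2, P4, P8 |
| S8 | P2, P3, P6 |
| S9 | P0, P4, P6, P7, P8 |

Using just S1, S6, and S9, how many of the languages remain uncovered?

Union of S1, S6, S9 = {P0, P2, P4, P6, P7, P8}.
Not covered: P1, P3, P5 — 3 languages.

3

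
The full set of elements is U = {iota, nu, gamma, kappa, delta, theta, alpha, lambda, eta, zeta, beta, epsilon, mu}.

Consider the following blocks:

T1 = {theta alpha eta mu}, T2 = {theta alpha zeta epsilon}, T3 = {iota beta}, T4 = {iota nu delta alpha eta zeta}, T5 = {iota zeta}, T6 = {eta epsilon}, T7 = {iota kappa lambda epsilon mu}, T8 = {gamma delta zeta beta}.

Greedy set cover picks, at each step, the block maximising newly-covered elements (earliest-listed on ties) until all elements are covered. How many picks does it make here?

Greedy: pick T4 (covers 6 new) → pick T7 (covers 4 new) → pick T8 (covers 2 new) → pick T1 (covers 1 new). Total picks: 4.

4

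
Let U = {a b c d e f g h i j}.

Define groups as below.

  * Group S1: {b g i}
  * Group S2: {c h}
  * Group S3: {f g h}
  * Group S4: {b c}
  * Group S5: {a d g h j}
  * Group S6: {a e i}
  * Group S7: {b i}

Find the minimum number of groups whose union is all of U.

4

S3 and S4 and S5 and S6 together: S3 ∪ S4 ∪ S5 ∪ S6 = {a, b, c, d, e, f, g, h, i, j} — every point is covered.
Only S5 contains d, so S5 is forced; the remaining 5 points need at least 3 more groups (each remaining group adds at most 2) — so at least 4 groups are needed, and 4 is optimal.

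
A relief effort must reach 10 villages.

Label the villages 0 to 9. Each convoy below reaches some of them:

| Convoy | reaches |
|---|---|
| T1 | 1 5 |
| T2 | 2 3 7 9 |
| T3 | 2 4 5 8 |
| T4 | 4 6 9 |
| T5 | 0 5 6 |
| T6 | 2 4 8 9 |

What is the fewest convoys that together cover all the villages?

Take {T1, T2, T5, T6}. Their union is {0, 1, 2, 3, 4, 5, 6, 7, 8, 9}, which is all 10 villages.
No 3 of the 6 convoys cover everything (all 20 combinations miss at least one village), so 4 is optimal.

4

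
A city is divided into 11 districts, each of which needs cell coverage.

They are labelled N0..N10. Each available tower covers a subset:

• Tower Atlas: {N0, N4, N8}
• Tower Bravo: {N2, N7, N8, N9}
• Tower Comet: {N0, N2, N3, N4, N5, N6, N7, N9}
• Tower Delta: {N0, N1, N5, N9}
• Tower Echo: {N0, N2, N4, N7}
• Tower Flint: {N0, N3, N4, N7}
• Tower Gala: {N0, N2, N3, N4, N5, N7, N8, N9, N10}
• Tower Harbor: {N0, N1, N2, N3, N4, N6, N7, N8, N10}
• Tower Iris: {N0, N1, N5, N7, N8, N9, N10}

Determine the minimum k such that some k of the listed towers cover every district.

2

Take {Harbor, Iris}. Their union is {N0, N1, N2, N3, N4, N5, N6, N7, N8, N9, N10}, which is all 11 districts.
No single tower has all 11 districts (the largest, Gala, has 9), so 2 is optimal.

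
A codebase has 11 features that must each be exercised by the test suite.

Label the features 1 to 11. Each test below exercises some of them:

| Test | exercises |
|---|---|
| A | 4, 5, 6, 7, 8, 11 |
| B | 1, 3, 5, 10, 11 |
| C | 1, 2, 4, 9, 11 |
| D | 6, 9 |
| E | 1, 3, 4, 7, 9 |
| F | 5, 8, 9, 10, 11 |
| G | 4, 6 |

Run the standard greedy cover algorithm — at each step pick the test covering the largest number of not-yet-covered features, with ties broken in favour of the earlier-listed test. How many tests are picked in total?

Greedy: pick A (covers 6 new) → pick B (covers 3 new) → pick C (covers 2 new). Total picks: 3.

3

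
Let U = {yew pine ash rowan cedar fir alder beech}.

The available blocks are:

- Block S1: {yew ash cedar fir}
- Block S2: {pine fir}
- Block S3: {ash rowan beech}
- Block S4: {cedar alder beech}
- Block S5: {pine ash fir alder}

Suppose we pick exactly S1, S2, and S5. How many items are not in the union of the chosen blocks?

Union of S1, S2, S5 = {yew, pine, ash, cedar, fir, alder}.
Not covered: rowan, beech — 2 items.

2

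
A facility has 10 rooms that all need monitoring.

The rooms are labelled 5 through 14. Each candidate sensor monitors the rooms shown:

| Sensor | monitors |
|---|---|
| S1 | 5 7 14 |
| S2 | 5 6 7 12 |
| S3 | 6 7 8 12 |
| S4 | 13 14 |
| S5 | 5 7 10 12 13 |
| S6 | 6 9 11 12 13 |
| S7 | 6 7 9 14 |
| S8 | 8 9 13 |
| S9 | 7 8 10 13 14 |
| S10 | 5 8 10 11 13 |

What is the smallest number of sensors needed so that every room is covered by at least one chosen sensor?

3

Take {S6, S7, S10}. Their union is {5, 6, 7, 8, 9, 10, 11, 12, 13, 14}, which is all 10 rooms.
No 2 of the 10 sensors cover everything (all 45 combinations miss at least one room), so 3 is optimal.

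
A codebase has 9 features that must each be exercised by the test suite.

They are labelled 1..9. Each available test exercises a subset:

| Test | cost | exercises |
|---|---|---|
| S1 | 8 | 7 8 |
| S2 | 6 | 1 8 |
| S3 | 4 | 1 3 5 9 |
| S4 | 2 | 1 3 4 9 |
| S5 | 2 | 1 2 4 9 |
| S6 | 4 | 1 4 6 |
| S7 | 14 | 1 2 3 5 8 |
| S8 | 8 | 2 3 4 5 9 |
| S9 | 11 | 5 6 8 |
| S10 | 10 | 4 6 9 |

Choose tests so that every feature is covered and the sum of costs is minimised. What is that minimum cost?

S1, S3, S5, S6 together cover every feature (S1 ∪ S3 ∪ S5 ∪ S6 = {1, 2, 3, 4, 5, 6, 7, 8, 9}); total cost 8 + 4 + 2 + 4 = 18.
The greedy pick S4, S5, S9, S1 costs 23; no covering selection beats 18.

18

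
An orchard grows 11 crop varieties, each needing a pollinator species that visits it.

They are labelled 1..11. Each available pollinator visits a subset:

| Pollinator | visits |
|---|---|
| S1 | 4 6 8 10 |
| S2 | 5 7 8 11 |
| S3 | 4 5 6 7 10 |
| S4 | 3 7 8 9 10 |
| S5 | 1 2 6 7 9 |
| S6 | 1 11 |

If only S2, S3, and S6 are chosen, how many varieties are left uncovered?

3

Union of S2, S3, S6 = {1, 4, 5, 6, 7, 8, 10, 11}.
Not covered: 2, 3, 9 — 3 varieties.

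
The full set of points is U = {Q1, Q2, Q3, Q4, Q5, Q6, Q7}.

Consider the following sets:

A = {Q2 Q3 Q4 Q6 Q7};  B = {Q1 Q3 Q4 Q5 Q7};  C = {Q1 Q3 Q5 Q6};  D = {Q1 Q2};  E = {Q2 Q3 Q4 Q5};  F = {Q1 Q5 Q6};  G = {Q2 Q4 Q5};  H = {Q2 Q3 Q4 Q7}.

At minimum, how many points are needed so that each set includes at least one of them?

Take T = {Q1, Q2}. Each listed set contains at least one of these, so T is a hitting set of size 2.
The sets F, H are pairwise disjoint, so any hitting set needs a separate point for each — at least 2. Hence 2 is optimal.

2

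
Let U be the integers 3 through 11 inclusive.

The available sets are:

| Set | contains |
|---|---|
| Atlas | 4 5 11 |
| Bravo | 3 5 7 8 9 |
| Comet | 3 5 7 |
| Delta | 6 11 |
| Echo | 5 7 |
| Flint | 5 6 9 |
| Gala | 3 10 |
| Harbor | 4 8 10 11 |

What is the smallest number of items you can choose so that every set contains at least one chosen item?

The 3 items {5, 6, 10} hit every set.
The sets Delta, Echo, Gala are pairwise disjoint, so any hitting set needs a separate item for each — at least 3. Hence 3 is optimal.

3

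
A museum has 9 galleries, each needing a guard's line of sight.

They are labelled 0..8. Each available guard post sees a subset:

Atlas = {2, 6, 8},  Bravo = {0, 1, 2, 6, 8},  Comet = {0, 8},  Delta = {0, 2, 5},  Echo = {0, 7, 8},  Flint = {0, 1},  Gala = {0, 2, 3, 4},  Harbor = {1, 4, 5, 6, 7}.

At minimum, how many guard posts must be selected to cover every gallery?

Take {Echo, Gala, Harbor}. Their union is {0, 1, 2, 3, 4, 5, 6, 7, 8}, which is all 9 galleries.
Only Gala contains 3, so Gala is forced; the remaining 5 galleries need at least 2 more guard posts (each remaining guard post adds at most 4) — so at least 3 guard posts are needed, and 3 is optimal.

3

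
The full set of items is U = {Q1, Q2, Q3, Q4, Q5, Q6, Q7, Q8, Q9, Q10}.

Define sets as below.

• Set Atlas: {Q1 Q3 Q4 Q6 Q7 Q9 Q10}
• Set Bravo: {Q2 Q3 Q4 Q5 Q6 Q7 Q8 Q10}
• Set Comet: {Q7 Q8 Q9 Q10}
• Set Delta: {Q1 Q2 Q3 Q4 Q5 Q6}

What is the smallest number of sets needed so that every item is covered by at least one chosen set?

2

Take {Atlas, Bravo}. Their union is {Q1, Q2, Q3, Q4, Q5, Q6, Q7, Q8, Q9, Q10}, which is all 10 items.
No single set has all 10 items (the largest, Bravo, has 8), so 2 is optimal.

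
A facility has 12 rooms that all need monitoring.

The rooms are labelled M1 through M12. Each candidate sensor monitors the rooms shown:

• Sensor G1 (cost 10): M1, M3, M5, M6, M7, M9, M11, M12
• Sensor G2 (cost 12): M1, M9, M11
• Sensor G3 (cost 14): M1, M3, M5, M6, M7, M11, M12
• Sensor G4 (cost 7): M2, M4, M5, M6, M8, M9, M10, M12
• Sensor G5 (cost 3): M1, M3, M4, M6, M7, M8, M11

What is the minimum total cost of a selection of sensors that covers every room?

G4, G5 together cover every room (G4 ∪ G5 = {M1, M2, M3, M4, M5, M6, M7, M8, M9, M10, M11, M12}); total cost 7 + 3 = 10.
No covering selection has total cost below 10.

10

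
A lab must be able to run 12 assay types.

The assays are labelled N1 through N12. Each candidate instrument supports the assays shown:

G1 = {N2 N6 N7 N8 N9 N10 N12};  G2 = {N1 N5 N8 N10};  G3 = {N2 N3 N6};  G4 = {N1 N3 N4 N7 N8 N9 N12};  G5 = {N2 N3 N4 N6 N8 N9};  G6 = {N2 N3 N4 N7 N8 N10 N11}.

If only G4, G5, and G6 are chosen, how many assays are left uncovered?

Union of G4, G5, G6 = {N1, N2, N3, N4, N6, N7, N8, N9, N10, N11, N12}.
Not covered: N5 — 1 assay.

1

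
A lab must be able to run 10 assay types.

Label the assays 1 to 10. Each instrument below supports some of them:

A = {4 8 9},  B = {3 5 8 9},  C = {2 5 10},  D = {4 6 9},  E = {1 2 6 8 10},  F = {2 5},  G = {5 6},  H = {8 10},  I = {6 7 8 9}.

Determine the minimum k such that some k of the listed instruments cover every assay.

4

Take {B, D, E, I}. Their union is {1, 2, 3, 4, 5, 6, 7, 8, 9, 10}, which is all 10 assays.
No 3 of the 9 instruments cover everything (all 84 combinations miss at least one assay), so 4 is optimal.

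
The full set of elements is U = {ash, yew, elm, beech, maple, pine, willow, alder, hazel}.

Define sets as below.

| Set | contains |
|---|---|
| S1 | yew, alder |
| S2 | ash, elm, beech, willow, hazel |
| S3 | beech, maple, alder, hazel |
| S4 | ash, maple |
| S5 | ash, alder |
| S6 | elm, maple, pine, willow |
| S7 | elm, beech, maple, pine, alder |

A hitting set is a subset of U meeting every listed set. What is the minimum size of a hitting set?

H = {ash, maple, alder} meets every set (each contains at least one member of H), and |H| = 3.
No choice of 2 elements meets every set, so 3 is the minimum.

3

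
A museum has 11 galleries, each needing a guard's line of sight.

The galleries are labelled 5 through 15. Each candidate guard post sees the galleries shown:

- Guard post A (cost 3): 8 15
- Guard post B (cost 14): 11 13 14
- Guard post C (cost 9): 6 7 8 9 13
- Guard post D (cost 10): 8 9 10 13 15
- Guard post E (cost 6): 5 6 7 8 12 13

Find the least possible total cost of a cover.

B, D, E together cover every gallery (B ∪ D ∪ E = {5, 6, 7, 8, 9, 10, 11, 12, 13, 14, 15}); total cost 14 + 10 + 6 = 30.
The greedy pick E, A, D, B costs 33; no covering selection beats 30.

30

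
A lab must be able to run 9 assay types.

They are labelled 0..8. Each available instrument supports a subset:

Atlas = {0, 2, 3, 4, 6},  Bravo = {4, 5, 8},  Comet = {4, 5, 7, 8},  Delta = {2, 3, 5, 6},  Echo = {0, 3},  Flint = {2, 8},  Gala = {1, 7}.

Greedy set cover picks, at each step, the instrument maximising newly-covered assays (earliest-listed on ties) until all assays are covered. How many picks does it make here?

Greedy: pick Atlas (covers 5 new) → pick Comet (covers 3 new) → pick Gala (covers 1 new). Total picks: 3.

3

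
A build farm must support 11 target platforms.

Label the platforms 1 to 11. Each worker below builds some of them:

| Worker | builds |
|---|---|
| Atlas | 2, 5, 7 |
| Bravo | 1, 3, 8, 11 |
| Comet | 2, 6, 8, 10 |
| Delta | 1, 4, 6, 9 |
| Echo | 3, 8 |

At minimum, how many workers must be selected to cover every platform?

4

Atlas and Bravo and Comet and Delta together: Atlas ∪ Bravo ∪ Comet ∪ Delta = {1, 2, 3, 4, 5, 6, 7, 8, 9, 10, 11} — every platform is covered.
Only Delta contains 4, so Delta is forced; the remaining 7 platforms need at least 3 more workers (each remaining worker adds at most 3) — so at least 4 workers are needed, and 4 is optimal.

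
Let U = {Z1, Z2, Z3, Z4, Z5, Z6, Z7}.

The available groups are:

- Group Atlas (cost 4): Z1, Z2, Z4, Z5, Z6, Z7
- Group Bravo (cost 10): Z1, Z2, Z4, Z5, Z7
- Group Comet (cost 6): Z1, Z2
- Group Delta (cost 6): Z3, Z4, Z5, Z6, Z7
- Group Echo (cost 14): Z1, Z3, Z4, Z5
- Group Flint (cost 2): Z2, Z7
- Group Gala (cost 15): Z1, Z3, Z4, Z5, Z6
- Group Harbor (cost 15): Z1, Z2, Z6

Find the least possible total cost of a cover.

10

Atlas, Delta together cover every item (Atlas ∪ Delta = {Z1, Z2, Z3, Z4, Z5, Z6, Z7}); total cost 4 + 6 = 10.
No covering selection has total cost below 10.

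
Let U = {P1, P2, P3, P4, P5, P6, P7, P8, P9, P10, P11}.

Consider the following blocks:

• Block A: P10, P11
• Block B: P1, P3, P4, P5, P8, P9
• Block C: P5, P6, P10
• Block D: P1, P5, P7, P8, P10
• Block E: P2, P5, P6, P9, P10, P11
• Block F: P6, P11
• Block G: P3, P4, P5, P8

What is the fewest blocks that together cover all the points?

3

B and D and E together: B ∪ D ∪ E = {P1, P2, P3, P4, P5, P6, P7, P8, P9, P10, P11} — every point is covered.
Only E contains P2, so E is forced; the remaining 5 points need at least 2 more blocks (each remaining block adds at most 4) — so at least 3 blocks are needed, and 3 is optimal.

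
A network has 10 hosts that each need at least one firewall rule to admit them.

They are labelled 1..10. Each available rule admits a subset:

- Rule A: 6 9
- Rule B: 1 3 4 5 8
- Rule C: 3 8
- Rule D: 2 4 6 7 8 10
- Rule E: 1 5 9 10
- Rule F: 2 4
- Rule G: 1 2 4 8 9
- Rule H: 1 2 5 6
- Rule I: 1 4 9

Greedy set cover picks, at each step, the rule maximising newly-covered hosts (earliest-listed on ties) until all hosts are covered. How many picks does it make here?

3

Greedy: pick D (covers 6 new) → pick B (covers 3 new) → pick A (covers 1 new). Total picks: 3.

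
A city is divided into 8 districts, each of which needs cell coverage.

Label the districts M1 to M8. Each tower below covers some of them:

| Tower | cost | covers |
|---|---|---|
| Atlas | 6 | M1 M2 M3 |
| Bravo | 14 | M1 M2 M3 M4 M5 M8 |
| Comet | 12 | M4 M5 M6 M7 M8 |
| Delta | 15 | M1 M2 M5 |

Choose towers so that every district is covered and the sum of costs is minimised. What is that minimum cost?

Atlas, Comet together cover every district (Atlas ∪ Comet = {M1, M2, M3, M4, M5, M6, M7, M8}); total cost 6 + 12 = 18.
No covering selection has total cost below 18.

18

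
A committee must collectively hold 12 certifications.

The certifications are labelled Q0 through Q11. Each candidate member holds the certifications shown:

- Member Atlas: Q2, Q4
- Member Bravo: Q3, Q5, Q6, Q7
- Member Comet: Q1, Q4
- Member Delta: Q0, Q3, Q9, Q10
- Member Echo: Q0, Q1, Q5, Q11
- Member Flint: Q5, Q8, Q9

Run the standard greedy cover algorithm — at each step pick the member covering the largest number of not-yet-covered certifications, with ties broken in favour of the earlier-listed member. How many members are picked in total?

Greedy: pick Bravo (covers 4 new) → pick Delta (covers 3 new) → pick Atlas (covers 2 new) → pick Echo (covers 2 new) → pick Flint (covers 1 new). Total picks: 5.

5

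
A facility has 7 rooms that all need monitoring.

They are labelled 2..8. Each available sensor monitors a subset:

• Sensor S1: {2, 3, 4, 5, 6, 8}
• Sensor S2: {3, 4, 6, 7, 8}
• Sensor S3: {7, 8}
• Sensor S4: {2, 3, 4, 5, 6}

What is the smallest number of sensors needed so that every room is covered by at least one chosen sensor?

S2 and S4 together: S2 ∪ S4 = {2, 3, 4, 5, 6, 7, 8} — every room is covered.
No single sensor has all 7 rooms (the largest, S1, has 6), so 2 is optimal.

2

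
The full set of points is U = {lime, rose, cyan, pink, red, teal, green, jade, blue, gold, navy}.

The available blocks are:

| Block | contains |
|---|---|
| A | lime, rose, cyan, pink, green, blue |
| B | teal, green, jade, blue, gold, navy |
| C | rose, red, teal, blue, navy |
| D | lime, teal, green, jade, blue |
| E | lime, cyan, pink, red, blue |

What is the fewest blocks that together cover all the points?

A, B, and E cover everything between them: the union {lime, rose, cyan, pink, red, teal, green, jade, blue, gold, navy} is all of U.
Only B contains gold, so B is forced; the remaining 5 points need at least 2 more blocks (each remaining block adds at most 4) — so at least 3 blocks are needed, and 3 is optimal.

3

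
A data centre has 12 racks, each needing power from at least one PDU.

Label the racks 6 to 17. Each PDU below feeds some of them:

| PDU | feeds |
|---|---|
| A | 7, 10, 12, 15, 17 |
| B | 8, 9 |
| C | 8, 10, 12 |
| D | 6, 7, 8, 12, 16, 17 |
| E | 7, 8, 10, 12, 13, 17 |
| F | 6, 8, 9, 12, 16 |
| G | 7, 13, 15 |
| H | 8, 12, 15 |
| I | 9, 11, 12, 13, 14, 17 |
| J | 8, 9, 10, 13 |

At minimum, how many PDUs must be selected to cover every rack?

3

A and D and I together: A ∪ D ∪ I = {6, 7, 8, 9, 10, 11, 12, 13, 14, 15, 16, 17} — every rack is covered.
Only I contains 11, so I is forced; the remaining 6 racks need at least 2 more PDUs (each remaining PDU adds at most 4) — so at least 3 PDUs are needed, and 3 is optimal.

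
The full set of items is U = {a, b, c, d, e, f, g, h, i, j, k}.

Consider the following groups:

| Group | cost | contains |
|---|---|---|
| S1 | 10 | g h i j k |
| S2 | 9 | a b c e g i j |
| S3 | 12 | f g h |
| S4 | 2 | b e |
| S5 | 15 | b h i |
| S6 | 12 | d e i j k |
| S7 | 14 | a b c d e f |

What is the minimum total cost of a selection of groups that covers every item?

24

S1, S7 together cover every item (S1 ∪ S7 = {a, b, c, d, e, f, g, h, i, j, k}); total cost 10 + 14 = 24.
The greedy pick S4, S2, S1, S7 costs 35; no covering selection beats 24.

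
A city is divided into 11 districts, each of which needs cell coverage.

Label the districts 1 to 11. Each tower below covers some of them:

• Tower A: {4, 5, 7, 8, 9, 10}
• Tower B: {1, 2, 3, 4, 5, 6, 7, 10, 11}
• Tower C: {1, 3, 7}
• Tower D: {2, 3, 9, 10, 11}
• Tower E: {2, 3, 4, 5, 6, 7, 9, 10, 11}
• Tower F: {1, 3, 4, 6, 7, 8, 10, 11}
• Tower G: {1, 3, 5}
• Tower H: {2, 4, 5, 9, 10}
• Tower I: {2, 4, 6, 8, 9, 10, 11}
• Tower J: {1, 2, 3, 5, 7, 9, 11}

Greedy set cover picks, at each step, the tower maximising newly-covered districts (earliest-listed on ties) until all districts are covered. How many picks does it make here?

Greedy: pick B (covers 9 new) → pick A (covers 2 new). Total picks: 2.

2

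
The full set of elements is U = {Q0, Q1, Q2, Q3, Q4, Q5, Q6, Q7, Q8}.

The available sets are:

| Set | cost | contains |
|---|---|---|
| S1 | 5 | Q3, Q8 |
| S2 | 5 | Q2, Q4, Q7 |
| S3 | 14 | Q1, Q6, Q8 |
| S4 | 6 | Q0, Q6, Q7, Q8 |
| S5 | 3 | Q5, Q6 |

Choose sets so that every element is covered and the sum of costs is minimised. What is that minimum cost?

S1, S2, S3, S4, S5 together cover every element (S1 ∪ S2 ∪ S3 ∪ S4 ∪ S5 = {Q0, Q1, Q2, Q3, Q4, Q5, Q6, Q7, Q8}); total cost 5 + 5 + 14 + 6 + 3 = 33.
No covering selection has total cost below 33.

33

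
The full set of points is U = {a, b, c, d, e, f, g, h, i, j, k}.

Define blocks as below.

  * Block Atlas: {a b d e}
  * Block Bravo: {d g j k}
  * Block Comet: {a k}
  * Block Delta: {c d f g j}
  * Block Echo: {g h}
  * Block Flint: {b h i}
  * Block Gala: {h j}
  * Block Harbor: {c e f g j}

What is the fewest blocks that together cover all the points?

4

Atlas, Comet, Flint, and Harbor cover everything between them: the union {a, b, c, d, e, f, g, h, i, j, k} is all of U.
No 3 of the 8 blocks cover everything (all 56 combinations miss at least one point), so 4 is optimal.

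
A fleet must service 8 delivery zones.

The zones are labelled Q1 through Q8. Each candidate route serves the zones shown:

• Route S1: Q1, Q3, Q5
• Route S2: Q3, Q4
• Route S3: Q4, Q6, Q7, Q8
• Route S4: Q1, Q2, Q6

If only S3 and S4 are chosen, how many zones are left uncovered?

Union of S3, S4 = {Q1, Q2, Q4, Q6, Q7, Q8}.
Not covered: Q3, Q5 — 2 zones.

2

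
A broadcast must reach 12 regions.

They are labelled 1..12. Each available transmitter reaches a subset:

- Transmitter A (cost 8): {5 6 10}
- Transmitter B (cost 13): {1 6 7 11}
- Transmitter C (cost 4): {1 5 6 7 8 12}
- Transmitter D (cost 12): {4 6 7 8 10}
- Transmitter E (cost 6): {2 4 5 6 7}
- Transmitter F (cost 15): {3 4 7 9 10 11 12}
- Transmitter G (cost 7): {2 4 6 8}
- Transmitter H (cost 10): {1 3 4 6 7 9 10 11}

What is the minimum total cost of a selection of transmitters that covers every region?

20

C, E, H together cover every region (C ∪ E ∪ H = {1, 2, 3, 4, 5, 6, 7, 8, 9, 10, 11, 12}); total cost 4 + 6 + 10 = 20.
No covering selection has total cost below 20.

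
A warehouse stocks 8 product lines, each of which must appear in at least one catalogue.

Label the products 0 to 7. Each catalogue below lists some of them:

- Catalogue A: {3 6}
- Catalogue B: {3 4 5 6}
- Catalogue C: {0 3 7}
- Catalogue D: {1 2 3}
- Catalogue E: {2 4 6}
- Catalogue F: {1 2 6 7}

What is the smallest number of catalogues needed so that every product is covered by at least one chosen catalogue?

3

Take {B, C, F}. Their union is {0, 1, 2, 3, 4, 5, 6, 7}, which is all 8 products.
Only C contains 0, so C is forced; the remaining 5 products need at least 2 more catalogues (each remaining catalogue adds at most 3) — so at least 3 catalogues are needed, and 3 is optimal.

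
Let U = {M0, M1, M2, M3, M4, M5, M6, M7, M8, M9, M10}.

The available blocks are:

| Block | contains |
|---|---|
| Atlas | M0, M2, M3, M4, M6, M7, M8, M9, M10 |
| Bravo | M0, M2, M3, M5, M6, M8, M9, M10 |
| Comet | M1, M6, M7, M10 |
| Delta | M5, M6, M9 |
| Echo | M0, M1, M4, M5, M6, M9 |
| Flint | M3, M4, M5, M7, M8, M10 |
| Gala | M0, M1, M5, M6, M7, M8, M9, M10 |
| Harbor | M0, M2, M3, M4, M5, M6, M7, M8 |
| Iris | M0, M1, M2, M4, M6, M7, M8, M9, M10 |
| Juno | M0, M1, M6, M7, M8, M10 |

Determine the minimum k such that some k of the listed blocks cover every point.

2

Bravo and Iris cover everything between them: the union {M0, M1, M2, M3, M4, M5, M6, M7, M8, M9, M10} is all of U.
No single block has all 11 points (the largest, Atlas, has 9), so 2 is optimal.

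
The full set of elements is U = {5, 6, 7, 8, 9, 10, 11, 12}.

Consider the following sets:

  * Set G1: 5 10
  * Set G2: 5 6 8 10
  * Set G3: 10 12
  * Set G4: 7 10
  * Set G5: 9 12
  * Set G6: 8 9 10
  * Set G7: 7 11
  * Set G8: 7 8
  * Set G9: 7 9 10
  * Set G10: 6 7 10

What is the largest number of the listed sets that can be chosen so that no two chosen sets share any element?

3

G2, G5, G7 are pairwise disjoint (G2={5,6,8,10}; G5={9,12}; G7={7,11}).
Every remaining set overlaps one of these, and no 4 of the listed sets are pairwise disjoint, so 3 is the maximum.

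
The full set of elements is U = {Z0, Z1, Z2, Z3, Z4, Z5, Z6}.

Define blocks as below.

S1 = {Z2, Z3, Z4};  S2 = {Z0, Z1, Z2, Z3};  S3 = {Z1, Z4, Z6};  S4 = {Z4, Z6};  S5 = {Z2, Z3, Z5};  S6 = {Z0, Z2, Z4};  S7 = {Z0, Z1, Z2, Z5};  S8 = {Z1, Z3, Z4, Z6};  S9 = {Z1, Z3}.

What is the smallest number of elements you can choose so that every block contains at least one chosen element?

3

H = {Z0, Z3, Z4} meets every block (each contains at least one member of H), and |H| = 3.
No choice of 2 elements meets every block, so 3 is the minimum.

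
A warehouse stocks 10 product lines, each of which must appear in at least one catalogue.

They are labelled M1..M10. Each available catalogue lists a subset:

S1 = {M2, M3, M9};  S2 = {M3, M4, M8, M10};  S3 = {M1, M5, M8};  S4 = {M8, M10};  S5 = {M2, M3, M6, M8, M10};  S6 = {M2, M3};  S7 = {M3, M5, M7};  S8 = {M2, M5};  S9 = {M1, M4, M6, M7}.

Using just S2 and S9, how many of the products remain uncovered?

3

Union of S2, S9 = {M1, M3, M4, M6, M7, M8, M10}.
Not covered: M2, M5, M9 — 3 products.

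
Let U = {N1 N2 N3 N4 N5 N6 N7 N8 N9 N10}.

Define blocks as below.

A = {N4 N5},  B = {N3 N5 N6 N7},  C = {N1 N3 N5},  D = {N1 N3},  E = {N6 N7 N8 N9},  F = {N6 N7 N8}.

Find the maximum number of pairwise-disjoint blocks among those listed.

A, D, F are pairwise disjoint (A={N4,N5}; D={N1,N3}; F={N6,N7,N8}).
Every remaining block overlaps one of these, and no 4 of the listed blocks are pairwise disjoint, so 3 is the maximum.

3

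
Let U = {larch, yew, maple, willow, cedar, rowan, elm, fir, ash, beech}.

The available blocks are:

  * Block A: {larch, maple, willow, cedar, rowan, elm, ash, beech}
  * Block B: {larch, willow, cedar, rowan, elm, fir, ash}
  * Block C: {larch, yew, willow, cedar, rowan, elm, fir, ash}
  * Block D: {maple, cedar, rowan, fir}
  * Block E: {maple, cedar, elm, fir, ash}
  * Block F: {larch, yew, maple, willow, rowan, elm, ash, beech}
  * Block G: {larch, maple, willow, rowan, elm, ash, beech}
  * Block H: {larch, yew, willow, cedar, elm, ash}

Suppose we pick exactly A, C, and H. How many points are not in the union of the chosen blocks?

0

Union of A, C, H = {larch, yew, maple, willow, cedar, rowan, elm, fir, ash, beech} — that's every point, so 0 are uncovered.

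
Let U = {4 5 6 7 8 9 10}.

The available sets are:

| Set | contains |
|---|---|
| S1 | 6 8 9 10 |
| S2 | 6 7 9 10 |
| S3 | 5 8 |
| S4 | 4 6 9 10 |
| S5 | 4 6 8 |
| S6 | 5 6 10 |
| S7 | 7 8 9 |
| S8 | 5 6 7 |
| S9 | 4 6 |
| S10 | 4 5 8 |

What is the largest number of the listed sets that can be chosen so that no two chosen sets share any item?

S6, S7 are pairwise disjoint (S6={5,6,10}; S7={7,8,9}).
Every remaining set overlaps one of these, and no 3 of the listed sets are pairwise disjoint, so 2 is the maximum.

2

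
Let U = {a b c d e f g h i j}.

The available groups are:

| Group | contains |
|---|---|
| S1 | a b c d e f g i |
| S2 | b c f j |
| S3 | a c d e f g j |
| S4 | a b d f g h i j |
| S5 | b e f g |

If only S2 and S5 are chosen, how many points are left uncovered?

4

Union of S2, S5 = {b, c, e, f, g, j}.
Not covered: a, d, h, i — 4 points.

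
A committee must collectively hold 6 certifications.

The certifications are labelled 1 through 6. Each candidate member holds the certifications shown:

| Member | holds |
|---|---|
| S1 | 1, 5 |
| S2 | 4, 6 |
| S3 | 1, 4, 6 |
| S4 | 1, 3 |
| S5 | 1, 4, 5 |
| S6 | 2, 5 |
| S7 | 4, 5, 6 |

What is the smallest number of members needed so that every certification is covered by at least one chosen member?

3

Take {S3, S4, S6}. Their union is {1, 2, 3, 4, 5, 6}, which is all 6 certifications.
Only S6 contains 2, so S6 is forced; the remaining 4 certifications need at least 2 more members (each remaining member adds at most 3) — so at least 3 members are needed, and 3 is optimal.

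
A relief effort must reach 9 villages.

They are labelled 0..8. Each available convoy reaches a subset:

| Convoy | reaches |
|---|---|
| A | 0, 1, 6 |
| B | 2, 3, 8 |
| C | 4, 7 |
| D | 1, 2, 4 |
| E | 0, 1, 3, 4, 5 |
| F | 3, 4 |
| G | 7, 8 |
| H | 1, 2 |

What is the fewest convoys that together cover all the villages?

4

Take {A, B, E, G}. Their union is {0, 1, 2, 3, 4, 5, 6, 7, 8}, which is all 9 villages.
No 3 of the 8 convoys cover everything (all 56 combinations miss at least one village), so 4 is optimal.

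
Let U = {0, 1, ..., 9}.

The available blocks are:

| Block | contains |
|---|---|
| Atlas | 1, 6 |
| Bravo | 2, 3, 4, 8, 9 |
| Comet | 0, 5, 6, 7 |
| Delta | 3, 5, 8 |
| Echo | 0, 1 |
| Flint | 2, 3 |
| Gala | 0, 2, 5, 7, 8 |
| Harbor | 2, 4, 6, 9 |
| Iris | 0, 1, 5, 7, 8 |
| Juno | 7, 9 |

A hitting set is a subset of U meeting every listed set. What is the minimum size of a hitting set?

4

H = {1, 3, 7, 9} meets every block (each contains at least one member of H), and |H| = 4.
No choice of 3 points meets every block, so 4 is the minimum.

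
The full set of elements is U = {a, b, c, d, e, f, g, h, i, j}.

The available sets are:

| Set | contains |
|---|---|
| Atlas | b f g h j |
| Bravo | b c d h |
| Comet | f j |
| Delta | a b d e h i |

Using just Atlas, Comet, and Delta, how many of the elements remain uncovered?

1

Union of Atlas, Comet, Delta = {a, b, d, e, f, g, h, i, j}.
Not covered: c — 1 element.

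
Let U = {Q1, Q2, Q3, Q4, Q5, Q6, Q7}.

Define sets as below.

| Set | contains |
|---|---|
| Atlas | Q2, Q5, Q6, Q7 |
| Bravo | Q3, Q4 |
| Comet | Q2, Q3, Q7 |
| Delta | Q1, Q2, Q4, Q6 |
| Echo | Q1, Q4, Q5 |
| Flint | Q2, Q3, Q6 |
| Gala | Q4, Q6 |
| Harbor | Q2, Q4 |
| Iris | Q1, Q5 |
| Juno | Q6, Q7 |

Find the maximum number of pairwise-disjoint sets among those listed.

Comet, Gala, Iris are pairwise disjoint (Comet={Q2,Q3,Q7}; Gala={Q4,Q6}; Iris={Q1,Q5}).
Every remaining set overlaps one of these, and no 4 of the listed sets are pairwise disjoint, so 3 is the maximum.

3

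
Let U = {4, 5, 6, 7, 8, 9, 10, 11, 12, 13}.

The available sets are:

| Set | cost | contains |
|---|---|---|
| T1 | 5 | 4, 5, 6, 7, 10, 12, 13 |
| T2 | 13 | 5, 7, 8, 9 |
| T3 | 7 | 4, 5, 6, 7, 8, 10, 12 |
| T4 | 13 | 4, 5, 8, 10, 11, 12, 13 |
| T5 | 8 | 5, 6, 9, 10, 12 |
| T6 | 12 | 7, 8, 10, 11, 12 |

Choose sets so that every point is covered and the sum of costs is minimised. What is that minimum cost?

T1, T5, T6 together cover every point (T1 ∪ T5 ∪ T6 = {4, 5, 6, 7, 8, 9, 10, 11, 12, 13}); total cost 5 + 8 + 12 = 25.
No covering selection has total cost below 25.

25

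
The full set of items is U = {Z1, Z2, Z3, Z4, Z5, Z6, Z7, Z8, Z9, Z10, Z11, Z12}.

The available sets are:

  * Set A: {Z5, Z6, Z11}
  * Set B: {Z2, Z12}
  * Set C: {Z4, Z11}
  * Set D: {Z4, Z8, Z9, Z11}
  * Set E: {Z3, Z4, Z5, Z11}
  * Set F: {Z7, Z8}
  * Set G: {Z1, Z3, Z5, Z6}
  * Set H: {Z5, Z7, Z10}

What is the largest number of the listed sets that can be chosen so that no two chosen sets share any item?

B, C, F, G are pairwise disjoint (B={Z2,Z12}; C={Z4,Z11}; F={Z7,Z8}; G={Z1,Z3,Z5,Z6}).
Every remaining set overlaps one of these, and no 5 of the listed sets are pairwise disjoint, so 4 is the maximum.

4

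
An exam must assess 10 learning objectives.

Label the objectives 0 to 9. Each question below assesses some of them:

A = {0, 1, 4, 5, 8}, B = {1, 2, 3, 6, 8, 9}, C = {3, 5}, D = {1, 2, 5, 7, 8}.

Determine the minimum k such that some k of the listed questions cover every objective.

Take {A, B, D}. Their union is {0, 1, 2, 3, 4, 5, 6, 7, 8, 9}, which is all 10 objectives.
Only A contains 0, so A is forced; the remaining 5 objectives need at least 2 more questions (each remaining question adds at most 4) — so at least 3 questions are needed, and 3 is optimal.

3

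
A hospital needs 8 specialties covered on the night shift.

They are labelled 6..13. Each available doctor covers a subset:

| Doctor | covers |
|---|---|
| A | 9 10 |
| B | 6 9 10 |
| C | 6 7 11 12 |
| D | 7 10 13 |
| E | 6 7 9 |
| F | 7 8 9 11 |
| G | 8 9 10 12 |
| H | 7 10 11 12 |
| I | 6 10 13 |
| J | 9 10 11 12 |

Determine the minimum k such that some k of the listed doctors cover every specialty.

3

C and D and G together: C ∪ D ∪ G = {6, 7, 8, 9, 10, 11, 12, 13} — every specialty is covered.
No 2 of the 10 doctors cover everything (all 45 combinations miss at least one specialty), so 3 is optimal.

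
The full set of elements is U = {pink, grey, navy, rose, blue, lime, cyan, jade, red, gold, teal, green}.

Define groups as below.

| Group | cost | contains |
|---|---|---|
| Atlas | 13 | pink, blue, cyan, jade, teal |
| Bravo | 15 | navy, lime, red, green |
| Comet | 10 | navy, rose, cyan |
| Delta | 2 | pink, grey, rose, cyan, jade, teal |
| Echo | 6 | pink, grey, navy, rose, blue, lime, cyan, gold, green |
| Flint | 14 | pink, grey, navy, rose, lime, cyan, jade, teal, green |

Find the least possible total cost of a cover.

23

Bravo, Delta, Echo together cover every element (Bravo ∪ Delta ∪ Echo = {pink, grey, navy, rose, blue, lime, cyan, jade, red, gold, teal, green}); total cost 15 + 2 + 6 = 23.
No covering selection has total cost below 23.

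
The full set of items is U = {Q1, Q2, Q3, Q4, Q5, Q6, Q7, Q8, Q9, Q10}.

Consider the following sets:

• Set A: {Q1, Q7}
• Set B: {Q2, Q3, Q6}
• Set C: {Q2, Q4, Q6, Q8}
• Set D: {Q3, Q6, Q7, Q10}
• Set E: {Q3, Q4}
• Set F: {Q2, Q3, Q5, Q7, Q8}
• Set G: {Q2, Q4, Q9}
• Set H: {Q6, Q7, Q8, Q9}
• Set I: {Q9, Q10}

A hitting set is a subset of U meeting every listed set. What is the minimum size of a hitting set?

4

The 4 items {Q1, Q3, Q6, Q9} hit every set.
No choice of 3 items meets every set, so 4 is the minimum.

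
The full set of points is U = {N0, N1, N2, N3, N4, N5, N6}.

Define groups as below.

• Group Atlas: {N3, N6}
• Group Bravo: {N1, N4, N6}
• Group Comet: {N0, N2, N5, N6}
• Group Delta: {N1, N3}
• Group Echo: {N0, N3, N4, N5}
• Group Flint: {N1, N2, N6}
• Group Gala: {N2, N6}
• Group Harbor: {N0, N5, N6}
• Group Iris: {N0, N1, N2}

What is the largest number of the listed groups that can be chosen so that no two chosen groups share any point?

Atlas, Iris are pairwise disjoint (Atlas={N3,N6}; Iris={N0,N1,N2}).
Every remaining group overlaps one of these, and no 3 of the listed groups are pairwise disjoint, so 2 is the maximum.

2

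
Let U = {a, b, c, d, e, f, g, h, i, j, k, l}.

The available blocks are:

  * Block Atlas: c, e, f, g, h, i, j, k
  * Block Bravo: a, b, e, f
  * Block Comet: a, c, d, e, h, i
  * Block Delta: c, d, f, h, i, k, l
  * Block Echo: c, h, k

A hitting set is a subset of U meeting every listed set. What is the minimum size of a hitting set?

2

T = {c, e} meets every block (each contains at least one member of T), and |T| = 2.
The blocks Bravo, Echo are pairwise disjoint, so any hitting set needs a separate point for each — at least 2. Hence 2 is optimal.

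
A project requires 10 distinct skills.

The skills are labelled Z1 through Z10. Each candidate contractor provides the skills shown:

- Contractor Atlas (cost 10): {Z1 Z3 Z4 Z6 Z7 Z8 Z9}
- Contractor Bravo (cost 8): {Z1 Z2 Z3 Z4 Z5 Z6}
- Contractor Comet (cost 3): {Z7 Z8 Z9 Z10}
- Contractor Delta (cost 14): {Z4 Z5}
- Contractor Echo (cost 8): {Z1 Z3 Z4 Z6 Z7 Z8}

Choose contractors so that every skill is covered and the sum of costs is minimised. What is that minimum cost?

Bravo, Comet together cover every skill (Bravo ∪ Comet = {Z1, Z2, Z3, Z4, Z5, Z6, Z7, Z8, Z9, Z10}); total cost 8 + 3 = 11.
No covering selection has total cost below 11.

11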